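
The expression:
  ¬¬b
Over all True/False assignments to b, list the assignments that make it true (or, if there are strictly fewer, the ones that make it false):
is true only for:
  b=True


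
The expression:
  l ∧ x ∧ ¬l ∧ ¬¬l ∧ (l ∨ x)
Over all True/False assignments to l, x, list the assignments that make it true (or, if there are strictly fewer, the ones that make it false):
is never true.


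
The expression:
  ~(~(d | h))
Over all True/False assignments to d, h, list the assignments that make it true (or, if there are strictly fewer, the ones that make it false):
is false only for:
  d=False, h=False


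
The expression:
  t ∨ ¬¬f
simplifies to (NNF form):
f ∨ t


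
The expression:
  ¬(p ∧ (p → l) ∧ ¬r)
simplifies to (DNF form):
r ∨ ¬l ∨ ¬p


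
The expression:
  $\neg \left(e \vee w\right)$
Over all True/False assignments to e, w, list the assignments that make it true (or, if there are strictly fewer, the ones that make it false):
is true only for:
  e=False, w=False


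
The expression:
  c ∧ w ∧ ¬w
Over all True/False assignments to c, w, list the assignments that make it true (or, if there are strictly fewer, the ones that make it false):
is never true.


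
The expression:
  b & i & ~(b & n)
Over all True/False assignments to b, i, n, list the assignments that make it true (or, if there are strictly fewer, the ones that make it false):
is true only for:
  b=True, i=True, n=False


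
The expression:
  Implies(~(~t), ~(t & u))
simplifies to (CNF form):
~t | ~u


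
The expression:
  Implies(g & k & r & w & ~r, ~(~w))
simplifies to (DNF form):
True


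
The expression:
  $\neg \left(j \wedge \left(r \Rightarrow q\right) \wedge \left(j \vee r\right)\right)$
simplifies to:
$\left(r \wedge \neg q\right) \vee \neg j$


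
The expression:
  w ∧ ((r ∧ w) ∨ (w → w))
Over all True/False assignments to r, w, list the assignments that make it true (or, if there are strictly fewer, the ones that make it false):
is true only for:
  r=False, w=True;
  r=True, w=True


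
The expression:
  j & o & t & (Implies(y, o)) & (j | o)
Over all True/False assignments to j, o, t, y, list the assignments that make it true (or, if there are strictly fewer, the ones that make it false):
is true only for:
  j=True, o=True, t=True, y=False;
  j=True, o=True, t=True, y=True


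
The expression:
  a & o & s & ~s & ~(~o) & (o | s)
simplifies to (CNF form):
False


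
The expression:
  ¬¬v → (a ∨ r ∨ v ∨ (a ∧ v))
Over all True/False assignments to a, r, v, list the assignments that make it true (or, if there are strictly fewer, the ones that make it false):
is always true.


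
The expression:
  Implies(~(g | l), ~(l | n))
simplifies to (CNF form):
g | l | ~n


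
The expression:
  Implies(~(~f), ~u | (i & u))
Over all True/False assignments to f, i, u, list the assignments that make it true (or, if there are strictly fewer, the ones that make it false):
is false only for:
  f=True, i=False, u=True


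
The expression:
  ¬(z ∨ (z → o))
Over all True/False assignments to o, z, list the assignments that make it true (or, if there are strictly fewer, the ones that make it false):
is never true.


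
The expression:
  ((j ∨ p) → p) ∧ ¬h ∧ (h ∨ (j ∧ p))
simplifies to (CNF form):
j ∧ p ∧ ¬h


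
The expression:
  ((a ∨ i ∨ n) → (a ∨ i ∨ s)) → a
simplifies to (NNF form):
a ∨ (n ∧ ¬i ∧ ¬s)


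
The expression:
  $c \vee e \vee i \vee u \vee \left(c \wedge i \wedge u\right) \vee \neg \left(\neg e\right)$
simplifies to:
$c \vee e \vee i \vee u$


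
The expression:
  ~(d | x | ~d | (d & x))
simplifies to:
False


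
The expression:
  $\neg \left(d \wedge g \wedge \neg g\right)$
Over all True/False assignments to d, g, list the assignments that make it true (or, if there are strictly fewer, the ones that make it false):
is always true.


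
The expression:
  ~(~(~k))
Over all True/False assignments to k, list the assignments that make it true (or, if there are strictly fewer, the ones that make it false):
is true only for:
  k=False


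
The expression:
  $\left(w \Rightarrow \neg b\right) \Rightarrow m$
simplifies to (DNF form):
$m \vee \left(b \wedge w\right)$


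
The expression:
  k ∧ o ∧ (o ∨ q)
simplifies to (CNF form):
k ∧ o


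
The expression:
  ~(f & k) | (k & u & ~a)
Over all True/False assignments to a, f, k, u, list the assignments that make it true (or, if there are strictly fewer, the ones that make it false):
is false only for:
  a=False, f=True, k=True, u=False;
  a=True, f=True, k=True, u=False;
  a=True, f=True, k=True, u=True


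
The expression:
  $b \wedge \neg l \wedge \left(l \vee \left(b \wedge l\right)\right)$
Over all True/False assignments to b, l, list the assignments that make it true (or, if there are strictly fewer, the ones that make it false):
is never true.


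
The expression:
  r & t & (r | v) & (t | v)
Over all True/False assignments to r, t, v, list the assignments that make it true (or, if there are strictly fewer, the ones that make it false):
is true only for:
  r=True, t=True, v=False;
  r=True, t=True, v=True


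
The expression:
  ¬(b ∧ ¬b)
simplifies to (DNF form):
True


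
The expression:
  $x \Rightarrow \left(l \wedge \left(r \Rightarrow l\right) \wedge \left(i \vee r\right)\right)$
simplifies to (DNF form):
$\left(i \wedge l\right) \vee \left(l \wedge r\right) \vee \neg x$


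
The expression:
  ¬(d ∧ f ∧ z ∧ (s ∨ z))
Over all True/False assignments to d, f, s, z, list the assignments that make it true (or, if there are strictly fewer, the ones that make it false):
is false only for:
  d=True, f=True, s=False, z=True;
  d=True, f=True, s=True, z=True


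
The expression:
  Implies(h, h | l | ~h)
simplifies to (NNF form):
True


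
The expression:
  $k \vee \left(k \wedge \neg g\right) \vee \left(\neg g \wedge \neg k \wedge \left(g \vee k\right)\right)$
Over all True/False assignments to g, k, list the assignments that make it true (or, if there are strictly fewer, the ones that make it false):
is true only for:
  g=False, k=True;
  g=True, k=True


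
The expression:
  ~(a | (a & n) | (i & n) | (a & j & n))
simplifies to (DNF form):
(~a & ~i) | (~a & ~n)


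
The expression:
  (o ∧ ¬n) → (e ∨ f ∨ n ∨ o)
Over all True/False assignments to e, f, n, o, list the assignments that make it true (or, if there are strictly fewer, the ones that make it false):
is always true.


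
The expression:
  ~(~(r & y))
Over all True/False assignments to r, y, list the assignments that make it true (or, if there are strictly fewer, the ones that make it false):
is true only for:
  r=True, y=True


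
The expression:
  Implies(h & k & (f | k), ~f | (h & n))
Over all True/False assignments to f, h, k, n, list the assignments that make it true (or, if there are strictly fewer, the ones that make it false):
is false only for:
  f=True, h=True, k=True, n=False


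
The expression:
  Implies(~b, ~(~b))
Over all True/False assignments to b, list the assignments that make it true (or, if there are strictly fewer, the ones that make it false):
is true only for:
  b=True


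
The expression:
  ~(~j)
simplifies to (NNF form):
j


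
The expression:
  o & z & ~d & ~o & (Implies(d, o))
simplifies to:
False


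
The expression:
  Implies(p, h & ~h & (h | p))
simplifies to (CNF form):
~p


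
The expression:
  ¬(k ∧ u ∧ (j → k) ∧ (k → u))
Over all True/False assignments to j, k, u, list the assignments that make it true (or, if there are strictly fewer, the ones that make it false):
is false only for:
  j=False, k=True, u=True;
  j=True, k=True, u=True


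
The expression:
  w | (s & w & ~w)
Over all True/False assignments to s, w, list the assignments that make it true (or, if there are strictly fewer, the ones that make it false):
is true only for:
  s=False, w=True;
  s=True, w=True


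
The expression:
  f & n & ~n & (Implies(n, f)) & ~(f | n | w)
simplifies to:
False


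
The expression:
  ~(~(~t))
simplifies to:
~t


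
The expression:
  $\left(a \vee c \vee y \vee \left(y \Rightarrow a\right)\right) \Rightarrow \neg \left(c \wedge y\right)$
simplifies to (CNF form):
$\neg c \vee \neg y$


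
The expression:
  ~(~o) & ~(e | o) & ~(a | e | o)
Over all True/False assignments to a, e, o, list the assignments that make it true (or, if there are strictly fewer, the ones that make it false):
is never true.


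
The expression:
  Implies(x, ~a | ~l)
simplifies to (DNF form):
~a | ~l | ~x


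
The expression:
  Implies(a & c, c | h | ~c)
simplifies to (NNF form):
True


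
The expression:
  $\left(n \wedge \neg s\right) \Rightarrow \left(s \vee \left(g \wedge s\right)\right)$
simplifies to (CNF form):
$s \vee \neg n$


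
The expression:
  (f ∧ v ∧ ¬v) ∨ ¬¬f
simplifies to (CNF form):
f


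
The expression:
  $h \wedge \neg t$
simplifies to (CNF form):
$h \wedge \neg t$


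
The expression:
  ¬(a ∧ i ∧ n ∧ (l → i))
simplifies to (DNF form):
¬a ∨ ¬i ∨ ¬n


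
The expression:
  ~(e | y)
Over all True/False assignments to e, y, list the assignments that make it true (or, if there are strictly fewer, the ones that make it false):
is true only for:
  e=False, y=False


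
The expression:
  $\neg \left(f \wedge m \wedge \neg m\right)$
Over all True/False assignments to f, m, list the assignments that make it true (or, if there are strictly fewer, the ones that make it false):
is always true.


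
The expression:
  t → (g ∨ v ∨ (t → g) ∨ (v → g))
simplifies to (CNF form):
True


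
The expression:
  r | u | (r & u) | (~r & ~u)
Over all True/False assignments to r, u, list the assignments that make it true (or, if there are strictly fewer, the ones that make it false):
is always true.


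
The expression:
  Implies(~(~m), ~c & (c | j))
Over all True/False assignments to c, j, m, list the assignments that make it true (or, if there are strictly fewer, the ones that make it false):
is false only for:
  c=False, j=False, m=True;
  c=True, j=False, m=True;
  c=True, j=True, m=True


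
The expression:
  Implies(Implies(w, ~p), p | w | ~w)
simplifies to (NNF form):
True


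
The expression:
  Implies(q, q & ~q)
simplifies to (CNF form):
~q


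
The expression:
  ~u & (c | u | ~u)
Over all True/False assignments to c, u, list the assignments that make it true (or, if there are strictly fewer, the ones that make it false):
is true only for:
  c=False, u=False;
  c=True, u=False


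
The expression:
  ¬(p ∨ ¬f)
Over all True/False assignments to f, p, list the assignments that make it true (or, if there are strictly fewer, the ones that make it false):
is true only for:
  f=True, p=False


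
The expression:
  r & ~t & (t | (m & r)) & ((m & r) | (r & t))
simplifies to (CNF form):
m & r & ~t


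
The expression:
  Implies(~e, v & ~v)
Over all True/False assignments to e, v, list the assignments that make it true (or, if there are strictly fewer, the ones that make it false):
is true only for:
  e=True, v=False;
  e=True, v=True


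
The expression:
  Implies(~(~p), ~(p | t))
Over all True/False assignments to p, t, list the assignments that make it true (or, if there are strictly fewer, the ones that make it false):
is true only for:
  p=False, t=False;
  p=False, t=True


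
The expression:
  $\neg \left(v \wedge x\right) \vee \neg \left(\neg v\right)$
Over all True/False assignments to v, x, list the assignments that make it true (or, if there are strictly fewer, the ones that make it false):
is always true.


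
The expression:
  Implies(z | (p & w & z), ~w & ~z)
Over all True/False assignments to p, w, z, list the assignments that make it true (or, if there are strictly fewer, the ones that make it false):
is true only for:
  p=False, w=False, z=False;
  p=False, w=True, z=False;
  p=True, w=False, z=False;
  p=True, w=True, z=False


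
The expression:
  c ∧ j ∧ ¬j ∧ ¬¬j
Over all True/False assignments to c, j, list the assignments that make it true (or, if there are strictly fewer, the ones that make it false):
is never true.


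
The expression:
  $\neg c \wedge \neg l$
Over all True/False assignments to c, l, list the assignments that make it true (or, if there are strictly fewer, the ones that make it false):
is true only for:
  c=False, l=False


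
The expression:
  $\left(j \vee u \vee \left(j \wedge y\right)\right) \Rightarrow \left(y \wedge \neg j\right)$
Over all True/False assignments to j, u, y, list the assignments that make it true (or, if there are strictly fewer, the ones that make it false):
is true only for:
  j=False, u=False, y=False;
  j=False, u=False, y=True;
  j=False, u=True, y=True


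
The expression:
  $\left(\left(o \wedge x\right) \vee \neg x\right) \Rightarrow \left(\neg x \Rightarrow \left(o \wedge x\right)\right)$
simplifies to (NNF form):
$x$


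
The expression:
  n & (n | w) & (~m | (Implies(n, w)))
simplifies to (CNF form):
n & (w | ~m)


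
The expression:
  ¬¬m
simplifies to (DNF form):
m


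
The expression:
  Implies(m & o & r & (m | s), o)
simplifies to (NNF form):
True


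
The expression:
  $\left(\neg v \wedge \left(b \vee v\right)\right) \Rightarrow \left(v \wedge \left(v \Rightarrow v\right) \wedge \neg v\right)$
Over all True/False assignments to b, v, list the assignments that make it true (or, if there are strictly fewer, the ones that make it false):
is false only for:
  b=True, v=False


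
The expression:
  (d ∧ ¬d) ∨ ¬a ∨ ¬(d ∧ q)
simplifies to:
¬a ∨ ¬d ∨ ¬q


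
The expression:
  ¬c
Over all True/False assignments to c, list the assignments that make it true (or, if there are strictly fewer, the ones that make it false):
is true only for:
  c=False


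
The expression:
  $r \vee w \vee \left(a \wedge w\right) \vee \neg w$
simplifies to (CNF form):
$\text{True}$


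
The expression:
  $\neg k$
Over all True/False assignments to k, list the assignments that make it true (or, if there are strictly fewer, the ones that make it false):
is true only for:
  k=False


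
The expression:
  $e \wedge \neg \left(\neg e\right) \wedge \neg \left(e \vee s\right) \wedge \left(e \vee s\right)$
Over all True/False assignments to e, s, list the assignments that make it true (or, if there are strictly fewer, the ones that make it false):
is never true.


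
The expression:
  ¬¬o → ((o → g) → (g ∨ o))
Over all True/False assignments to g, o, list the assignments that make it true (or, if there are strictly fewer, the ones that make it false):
is always true.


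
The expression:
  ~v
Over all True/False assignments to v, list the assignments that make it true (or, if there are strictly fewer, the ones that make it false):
is true only for:
  v=False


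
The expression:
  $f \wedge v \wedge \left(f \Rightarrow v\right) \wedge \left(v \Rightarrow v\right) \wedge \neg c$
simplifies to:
$f \wedge v \wedge \neg c$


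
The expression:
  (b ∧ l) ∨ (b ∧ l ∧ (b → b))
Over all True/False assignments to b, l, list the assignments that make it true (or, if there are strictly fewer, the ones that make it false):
is true only for:
  b=True, l=True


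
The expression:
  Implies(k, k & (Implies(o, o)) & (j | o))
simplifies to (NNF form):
j | o | ~k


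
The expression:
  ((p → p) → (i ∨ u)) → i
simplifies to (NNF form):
i ∨ ¬u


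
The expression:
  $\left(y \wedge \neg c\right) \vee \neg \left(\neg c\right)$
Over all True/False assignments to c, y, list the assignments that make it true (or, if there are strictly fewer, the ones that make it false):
is false only for:
  c=False, y=False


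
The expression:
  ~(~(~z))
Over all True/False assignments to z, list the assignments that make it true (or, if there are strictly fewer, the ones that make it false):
is true only for:
  z=False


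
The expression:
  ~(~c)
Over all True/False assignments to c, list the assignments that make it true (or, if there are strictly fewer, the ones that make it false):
is true only for:
  c=True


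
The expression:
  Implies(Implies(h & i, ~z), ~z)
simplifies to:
~z | (h & i)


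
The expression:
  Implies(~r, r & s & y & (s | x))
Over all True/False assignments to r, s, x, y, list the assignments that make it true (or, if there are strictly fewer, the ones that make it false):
is true only for:
  r=True, s=False, x=False, y=False;
  r=True, s=False, x=False, y=True;
  r=True, s=False, x=True, y=False;
  r=True, s=False, x=True, y=True;
  r=True, s=True, x=False, y=False;
  r=True, s=True, x=False, y=True;
  r=True, s=True, x=True, y=False;
  r=True, s=True, x=True, y=True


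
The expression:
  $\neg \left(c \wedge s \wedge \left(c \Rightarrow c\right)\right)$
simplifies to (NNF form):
$\neg c \vee \neg s$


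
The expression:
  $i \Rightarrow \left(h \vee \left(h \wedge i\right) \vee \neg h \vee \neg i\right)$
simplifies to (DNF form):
$\text{True}$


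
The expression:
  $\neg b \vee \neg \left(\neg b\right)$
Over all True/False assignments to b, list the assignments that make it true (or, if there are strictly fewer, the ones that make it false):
is always true.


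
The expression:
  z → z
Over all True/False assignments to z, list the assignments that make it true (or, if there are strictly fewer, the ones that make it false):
is always true.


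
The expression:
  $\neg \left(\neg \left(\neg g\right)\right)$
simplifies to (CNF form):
$\neg g$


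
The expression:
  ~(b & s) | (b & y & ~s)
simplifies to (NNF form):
~b | ~s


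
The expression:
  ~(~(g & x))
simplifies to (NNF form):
g & x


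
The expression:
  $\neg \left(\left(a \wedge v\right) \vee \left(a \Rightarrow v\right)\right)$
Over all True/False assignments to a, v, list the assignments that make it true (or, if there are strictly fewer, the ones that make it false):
is true only for:
  a=True, v=False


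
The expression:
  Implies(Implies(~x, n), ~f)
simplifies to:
~f | (~n & ~x)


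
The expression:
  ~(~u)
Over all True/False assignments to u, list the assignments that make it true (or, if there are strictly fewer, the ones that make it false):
is true only for:
  u=True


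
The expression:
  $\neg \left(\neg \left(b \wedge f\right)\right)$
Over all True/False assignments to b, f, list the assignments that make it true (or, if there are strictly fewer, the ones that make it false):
is true only for:
  b=True, f=True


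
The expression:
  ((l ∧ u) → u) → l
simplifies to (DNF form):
l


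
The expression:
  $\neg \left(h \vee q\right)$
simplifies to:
$\neg h \wedge \neg q$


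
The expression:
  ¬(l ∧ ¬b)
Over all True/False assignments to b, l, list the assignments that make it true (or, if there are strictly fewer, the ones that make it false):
is false only for:
  b=False, l=True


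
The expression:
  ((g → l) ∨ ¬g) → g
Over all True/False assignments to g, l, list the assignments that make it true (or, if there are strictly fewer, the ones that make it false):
is true only for:
  g=True, l=False;
  g=True, l=True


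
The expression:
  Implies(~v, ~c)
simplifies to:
v | ~c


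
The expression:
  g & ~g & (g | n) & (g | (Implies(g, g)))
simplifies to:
False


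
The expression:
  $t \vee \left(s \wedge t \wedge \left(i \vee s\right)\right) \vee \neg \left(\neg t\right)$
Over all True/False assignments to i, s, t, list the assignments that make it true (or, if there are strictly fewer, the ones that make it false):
is true only for:
  i=False, s=False, t=True;
  i=False, s=True, t=True;
  i=True, s=False, t=True;
  i=True, s=True, t=True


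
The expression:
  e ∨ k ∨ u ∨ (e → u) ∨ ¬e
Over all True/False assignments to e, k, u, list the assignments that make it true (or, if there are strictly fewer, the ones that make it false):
is always true.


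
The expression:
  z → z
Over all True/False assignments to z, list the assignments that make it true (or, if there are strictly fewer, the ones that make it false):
is always true.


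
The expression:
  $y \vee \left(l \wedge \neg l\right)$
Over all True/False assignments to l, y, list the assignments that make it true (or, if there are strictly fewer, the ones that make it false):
is true only for:
  l=False, y=True;
  l=True, y=True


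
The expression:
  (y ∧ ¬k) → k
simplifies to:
k ∨ ¬y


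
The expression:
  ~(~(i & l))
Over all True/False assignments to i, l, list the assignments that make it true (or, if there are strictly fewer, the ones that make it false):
is true only for:
  i=True, l=True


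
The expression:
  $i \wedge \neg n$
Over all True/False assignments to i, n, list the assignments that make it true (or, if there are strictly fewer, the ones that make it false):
is true only for:
  i=True, n=False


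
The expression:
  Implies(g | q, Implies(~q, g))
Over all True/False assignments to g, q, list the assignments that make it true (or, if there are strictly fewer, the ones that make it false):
is always true.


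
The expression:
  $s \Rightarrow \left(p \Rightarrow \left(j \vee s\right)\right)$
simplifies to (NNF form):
$\text{True}$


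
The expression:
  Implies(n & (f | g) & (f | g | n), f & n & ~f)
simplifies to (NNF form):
~n | (~f & ~g)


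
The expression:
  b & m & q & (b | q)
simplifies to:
b & m & q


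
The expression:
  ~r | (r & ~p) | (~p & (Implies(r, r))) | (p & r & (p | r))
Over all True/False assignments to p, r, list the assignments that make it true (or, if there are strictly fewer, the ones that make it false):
is always true.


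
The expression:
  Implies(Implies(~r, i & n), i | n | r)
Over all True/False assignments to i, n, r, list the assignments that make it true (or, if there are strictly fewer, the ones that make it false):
is always true.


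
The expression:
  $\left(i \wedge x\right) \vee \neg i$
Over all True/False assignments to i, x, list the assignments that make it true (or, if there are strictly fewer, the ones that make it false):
is false only for:
  i=True, x=False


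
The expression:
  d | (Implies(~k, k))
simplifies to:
d | k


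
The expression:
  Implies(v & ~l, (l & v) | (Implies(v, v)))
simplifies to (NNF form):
True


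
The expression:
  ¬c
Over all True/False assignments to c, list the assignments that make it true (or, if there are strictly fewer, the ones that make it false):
is true only for:
  c=False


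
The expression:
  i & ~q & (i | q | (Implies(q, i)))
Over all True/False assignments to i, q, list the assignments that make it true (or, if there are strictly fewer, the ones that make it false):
is true only for:
  i=True, q=False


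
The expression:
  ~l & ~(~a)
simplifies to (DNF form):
a & ~l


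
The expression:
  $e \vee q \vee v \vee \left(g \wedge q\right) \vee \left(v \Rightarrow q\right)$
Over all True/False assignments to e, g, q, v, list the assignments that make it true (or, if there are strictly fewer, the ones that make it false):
is always true.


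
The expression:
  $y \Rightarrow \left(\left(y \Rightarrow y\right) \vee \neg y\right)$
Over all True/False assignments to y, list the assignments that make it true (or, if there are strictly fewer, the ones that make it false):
is always true.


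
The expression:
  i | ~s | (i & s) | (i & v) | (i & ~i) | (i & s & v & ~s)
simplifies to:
i | ~s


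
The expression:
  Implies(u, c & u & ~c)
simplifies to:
~u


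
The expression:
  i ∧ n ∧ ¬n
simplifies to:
False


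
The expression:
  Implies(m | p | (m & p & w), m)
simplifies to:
m | ~p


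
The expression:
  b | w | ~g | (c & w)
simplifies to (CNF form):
b | w | ~g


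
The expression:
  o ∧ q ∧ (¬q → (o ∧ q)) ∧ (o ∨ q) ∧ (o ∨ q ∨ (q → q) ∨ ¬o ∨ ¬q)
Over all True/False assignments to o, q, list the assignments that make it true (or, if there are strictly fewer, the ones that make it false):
is true only for:
  o=True, q=True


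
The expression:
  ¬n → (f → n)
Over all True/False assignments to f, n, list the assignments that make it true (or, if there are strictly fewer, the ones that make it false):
is false only for:
  f=True, n=False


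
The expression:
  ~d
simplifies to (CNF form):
~d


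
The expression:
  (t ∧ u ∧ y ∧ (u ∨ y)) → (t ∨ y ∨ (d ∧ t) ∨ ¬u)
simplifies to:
True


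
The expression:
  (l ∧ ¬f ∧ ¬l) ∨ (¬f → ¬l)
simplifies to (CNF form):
f ∨ ¬l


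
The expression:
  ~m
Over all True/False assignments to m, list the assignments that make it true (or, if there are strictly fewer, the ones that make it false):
is true only for:
  m=False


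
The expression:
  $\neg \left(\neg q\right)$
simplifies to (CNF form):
$q$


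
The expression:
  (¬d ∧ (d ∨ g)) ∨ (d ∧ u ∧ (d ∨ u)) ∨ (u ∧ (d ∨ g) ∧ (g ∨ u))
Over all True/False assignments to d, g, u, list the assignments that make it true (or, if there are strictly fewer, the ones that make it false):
is true only for:
  d=False, g=True, u=False;
  d=False, g=True, u=True;
  d=True, g=False, u=True;
  d=True, g=True, u=True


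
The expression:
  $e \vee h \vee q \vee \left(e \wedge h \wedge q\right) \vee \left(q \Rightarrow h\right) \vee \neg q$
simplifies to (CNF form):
$\text{True}$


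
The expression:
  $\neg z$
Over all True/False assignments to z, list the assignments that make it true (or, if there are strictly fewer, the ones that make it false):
is true only for:
  z=False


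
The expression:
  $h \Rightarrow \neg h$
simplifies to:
$\neg h$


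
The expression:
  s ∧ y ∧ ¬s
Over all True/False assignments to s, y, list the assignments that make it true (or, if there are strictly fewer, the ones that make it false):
is never true.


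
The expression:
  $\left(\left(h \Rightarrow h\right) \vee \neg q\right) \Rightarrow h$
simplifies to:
$h$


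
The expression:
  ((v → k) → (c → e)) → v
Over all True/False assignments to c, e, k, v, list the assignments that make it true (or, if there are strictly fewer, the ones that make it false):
is false only for:
  c=False, e=False, k=False, v=False;
  c=False, e=False, k=True, v=False;
  c=False, e=True, k=False, v=False;
  c=False, e=True, k=True, v=False;
  c=True, e=True, k=False, v=False;
  c=True, e=True, k=True, v=False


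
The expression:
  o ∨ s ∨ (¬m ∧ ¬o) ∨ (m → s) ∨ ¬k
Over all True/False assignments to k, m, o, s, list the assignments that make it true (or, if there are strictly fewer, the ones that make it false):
is false only for:
  k=True, m=True, o=False, s=False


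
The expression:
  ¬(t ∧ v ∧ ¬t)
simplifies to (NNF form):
True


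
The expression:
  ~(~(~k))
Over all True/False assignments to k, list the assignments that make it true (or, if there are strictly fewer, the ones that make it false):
is true only for:
  k=False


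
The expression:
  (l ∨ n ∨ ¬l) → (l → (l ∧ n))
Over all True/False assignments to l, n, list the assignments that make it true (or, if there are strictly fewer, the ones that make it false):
is false only for:
  l=True, n=False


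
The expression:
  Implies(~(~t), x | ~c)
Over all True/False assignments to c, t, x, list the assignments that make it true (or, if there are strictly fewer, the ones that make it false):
is false only for:
  c=True, t=True, x=False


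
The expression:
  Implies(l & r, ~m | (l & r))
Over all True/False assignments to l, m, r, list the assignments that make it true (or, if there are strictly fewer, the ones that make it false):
is always true.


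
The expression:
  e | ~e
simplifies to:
True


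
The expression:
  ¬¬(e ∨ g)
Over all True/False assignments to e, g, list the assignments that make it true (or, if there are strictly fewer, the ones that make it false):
is false only for:
  e=False, g=False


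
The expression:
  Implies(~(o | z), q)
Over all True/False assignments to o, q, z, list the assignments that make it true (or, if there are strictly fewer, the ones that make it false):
is false only for:
  o=False, q=False, z=False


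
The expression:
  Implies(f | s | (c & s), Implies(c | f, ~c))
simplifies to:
~c | (~f & ~s)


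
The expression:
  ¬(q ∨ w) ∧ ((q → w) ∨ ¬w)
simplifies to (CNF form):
¬q ∧ ¬w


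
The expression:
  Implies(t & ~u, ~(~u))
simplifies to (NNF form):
u | ~t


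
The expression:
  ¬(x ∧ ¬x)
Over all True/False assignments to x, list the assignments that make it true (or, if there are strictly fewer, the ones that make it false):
is always true.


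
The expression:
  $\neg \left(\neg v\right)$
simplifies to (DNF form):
$v$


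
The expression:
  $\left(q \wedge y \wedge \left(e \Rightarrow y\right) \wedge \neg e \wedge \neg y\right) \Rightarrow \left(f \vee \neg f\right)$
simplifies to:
$\text{True}$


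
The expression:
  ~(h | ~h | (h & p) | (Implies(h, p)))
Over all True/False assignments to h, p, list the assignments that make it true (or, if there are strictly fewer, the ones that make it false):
is never true.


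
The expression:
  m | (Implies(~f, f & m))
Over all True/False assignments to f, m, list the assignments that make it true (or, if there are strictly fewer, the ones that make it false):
is false only for:
  f=False, m=False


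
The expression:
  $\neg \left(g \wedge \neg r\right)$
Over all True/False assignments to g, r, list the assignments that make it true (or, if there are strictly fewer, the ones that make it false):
is false only for:
  g=True, r=False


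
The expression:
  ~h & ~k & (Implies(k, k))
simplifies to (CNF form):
~h & ~k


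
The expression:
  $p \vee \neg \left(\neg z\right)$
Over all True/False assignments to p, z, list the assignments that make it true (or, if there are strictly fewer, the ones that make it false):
is false only for:
  p=False, z=False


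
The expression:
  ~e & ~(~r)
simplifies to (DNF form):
r & ~e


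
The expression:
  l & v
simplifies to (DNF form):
l & v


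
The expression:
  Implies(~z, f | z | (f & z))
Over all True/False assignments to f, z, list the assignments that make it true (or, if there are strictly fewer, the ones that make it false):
is false only for:
  f=False, z=False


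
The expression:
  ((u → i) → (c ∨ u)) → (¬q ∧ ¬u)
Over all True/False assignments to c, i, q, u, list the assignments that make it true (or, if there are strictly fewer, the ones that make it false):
is true only for:
  c=False, i=False, q=False, u=False;
  c=False, i=False, q=True, u=False;
  c=False, i=True, q=False, u=False;
  c=False, i=True, q=True, u=False;
  c=True, i=False, q=False, u=False;
  c=True, i=True, q=False, u=False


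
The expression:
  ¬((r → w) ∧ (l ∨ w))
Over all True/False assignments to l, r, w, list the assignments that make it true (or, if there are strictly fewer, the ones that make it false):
is true only for:
  l=False, r=False, w=False;
  l=False, r=True, w=False;
  l=True, r=True, w=False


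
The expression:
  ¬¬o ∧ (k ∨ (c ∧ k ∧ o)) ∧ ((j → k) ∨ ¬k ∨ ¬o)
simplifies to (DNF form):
k ∧ o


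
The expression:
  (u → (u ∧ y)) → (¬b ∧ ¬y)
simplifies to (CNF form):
¬y ∧ (u ∨ ¬b)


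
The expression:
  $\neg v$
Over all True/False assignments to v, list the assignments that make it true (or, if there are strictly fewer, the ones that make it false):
is true only for:
  v=False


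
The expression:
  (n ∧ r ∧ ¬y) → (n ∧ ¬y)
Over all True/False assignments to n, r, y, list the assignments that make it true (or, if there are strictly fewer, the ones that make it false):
is always true.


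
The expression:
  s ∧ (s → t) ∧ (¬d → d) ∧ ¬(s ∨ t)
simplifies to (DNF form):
False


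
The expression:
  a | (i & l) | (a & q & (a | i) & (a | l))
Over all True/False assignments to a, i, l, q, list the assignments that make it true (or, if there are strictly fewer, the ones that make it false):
is false only for:
  a=False, i=False, l=False, q=False;
  a=False, i=False, l=False, q=True;
  a=False, i=False, l=True, q=False;
  a=False, i=False, l=True, q=True;
  a=False, i=True, l=False, q=False;
  a=False, i=True, l=False, q=True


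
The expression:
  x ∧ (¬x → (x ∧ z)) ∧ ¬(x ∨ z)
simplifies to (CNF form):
False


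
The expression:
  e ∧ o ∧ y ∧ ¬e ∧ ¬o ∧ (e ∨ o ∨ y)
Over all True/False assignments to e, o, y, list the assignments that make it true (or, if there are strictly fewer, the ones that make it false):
is never true.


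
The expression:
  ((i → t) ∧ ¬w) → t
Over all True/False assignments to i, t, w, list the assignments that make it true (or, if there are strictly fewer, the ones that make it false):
is false only for:
  i=False, t=False, w=False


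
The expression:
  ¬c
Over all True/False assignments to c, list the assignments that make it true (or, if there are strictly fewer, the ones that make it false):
is true only for:
  c=False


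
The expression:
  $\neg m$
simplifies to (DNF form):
$\neg m$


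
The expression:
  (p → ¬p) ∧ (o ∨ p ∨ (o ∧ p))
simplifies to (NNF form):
o ∧ ¬p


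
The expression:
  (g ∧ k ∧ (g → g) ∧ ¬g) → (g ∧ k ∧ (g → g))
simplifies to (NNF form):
True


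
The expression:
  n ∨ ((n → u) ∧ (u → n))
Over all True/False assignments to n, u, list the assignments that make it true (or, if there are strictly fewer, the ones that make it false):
is false only for:
  n=False, u=True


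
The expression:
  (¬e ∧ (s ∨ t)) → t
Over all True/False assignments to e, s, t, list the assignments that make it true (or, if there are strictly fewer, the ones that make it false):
is false only for:
  e=False, s=True, t=False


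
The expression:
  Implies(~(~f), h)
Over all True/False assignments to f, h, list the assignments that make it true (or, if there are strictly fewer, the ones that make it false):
is false only for:
  f=True, h=False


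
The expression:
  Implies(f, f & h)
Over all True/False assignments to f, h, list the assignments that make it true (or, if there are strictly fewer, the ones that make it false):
is false only for:
  f=True, h=False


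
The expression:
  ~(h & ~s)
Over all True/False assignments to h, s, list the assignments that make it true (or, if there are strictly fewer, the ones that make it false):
is false only for:
  h=True, s=False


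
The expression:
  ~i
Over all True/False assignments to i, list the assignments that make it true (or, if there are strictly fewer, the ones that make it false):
is true only for:
  i=False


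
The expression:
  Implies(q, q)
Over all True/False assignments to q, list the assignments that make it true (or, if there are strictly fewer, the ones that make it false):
is always true.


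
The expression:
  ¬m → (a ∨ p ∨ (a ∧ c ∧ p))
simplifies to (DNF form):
a ∨ m ∨ p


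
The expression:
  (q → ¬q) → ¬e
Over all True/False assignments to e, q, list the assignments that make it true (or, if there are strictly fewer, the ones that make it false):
is false only for:
  e=True, q=False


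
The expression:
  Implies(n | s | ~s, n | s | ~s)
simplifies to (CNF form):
True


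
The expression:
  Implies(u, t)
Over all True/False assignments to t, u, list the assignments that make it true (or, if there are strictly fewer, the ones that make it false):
is false only for:
  t=False, u=True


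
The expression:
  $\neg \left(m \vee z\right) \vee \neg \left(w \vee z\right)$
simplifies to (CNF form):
$\neg z \wedge \left(\neg m \vee \neg w\right)$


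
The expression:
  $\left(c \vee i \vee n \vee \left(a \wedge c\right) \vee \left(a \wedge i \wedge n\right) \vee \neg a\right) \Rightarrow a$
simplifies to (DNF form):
$a$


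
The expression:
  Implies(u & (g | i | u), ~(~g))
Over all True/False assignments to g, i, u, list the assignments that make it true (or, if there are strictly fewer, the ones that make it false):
is false only for:
  g=False, i=False, u=True;
  g=False, i=True, u=True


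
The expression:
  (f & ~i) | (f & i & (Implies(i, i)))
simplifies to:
f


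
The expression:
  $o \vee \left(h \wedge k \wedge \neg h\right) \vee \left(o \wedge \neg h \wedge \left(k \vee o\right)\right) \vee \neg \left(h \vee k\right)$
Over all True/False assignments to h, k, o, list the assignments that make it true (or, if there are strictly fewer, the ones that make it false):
is false only for:
  h=False, k=True, o=False;
  h=True, k=False, o=False;
  h=True, k=True, o=False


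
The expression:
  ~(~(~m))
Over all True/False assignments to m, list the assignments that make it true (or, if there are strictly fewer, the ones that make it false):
is true only for:
  m=False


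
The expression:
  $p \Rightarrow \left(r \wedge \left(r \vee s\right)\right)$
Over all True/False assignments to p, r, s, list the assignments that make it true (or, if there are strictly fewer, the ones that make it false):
is false only for:
  p=True, r=False, s=False;
  p=True, r=False, s=True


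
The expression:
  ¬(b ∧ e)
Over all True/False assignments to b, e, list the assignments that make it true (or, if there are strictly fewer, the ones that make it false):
is false only for:
  b=True, e=True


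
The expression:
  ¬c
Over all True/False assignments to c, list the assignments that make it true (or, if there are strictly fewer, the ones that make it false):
is true only for:
  c=False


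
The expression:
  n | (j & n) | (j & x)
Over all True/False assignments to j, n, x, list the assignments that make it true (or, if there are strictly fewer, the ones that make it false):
is false only for:
  j=False, n=False, x=False;
  j=False, n=False, x=True;
  j=True, n=False, x=False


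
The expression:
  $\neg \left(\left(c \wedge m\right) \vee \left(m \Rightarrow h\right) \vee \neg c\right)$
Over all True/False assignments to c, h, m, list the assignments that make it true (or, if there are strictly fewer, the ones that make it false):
is never true.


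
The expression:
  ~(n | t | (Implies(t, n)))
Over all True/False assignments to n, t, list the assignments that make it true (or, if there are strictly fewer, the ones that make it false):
is never true.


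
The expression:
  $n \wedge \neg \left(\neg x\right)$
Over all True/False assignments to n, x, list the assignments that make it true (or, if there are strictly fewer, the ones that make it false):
is true only for:
  n=True, x=True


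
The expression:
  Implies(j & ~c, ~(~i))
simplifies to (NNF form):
c | i | ~j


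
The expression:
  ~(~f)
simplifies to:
f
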